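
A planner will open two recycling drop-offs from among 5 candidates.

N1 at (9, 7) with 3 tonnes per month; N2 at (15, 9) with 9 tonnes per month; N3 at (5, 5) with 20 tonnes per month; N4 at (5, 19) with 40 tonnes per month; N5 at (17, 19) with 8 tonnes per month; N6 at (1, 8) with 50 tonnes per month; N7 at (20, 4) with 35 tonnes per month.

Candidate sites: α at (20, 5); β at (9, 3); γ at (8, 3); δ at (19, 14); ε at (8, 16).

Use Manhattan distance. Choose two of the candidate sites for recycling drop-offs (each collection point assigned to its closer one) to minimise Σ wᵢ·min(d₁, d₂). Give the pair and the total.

{α, ε}, total 1512

Evaluate every pair (each demand assigned to the nearer of the two):
  {α, ε}: total = 1512
  {γ, ε}: total = 1623
  {β, ε}: total = 1646
  {α, γ}: total = 1727
  {δ, ε}: total = 1822
  {α, β}: total = 1834
  {γ, δ}: total = 1997
  {β, δ}: total = 2064
  {β, γ}: total = 2192
  {α, δ}: total = 2371
Best pair: {α, ε} with total 1512.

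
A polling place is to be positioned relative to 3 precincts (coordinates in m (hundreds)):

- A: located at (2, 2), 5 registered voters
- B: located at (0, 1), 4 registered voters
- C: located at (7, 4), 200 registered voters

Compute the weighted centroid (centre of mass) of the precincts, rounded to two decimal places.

(6.75, 3.89)

The minimiser of Σwᵢ‖p−pᵢ‖² is the weighted centroid p* = (Σwᵢpᵢ)/(Σwᵢ).
Σwᵢ = 209.
Σwᵢxᵢ = 5·2 + 4·0 + 200·7 = 1410.
Σwᵢyᵢ = 5·2 + 4·1 + 200·4 = 814.
x* = 1410/209 = 6.75, y* = 814/209 = 3.89.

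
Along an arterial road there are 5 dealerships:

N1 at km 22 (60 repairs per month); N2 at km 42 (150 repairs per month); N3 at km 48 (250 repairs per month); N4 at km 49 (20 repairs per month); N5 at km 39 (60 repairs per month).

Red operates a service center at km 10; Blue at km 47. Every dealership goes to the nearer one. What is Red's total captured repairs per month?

60

The indifferent point is the midpoint (10+47)/2 = 28.5; dealerships left of it (closer to Red at 10) go to Red, those right go to Blue.
  N1 at 22 (w=60) → Red
  N5 at 39 (w=60) → Blue
  N2 at 42 (w=150) → Blue
  N3 at 48 (w=250) → Blue
  N4 at 49 (w=20) → Blue
Red captures 60; Blue captures 480.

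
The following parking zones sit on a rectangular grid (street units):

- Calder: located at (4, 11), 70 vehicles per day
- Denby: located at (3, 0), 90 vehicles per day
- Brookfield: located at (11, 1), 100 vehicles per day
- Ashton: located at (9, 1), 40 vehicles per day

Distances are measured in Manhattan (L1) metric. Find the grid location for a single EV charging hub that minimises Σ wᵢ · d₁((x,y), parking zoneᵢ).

Manhattan distance separates: Σwᵢ(|x−xᵢ|+|y−yᵢ|) = Σwᵢ|x−xᵢ| + Σwᵢ|y−yᵢ|, so x and y are optimised independently as 1-D weighted medians.
Total weight W = 300; half = 150.
x-coordinate, sorted with cumulative weight:
  x=3 (Denby, w=90) cum 90
  x=4 (Calder, w=70) cum 160  ← median
  x=9 (Ashton, w=40) cum 200
  x=11 (Brookfield, w=100) cum 300
⇒ x* = 4
y-coordinate, sorted with cumulative weight:
  y=0 (Denby, w=90) cum 90
  y=1 (Brookfield, w=100) cum 190  ← median
  y=1 (Ashton, w=40) cum 230
  y=11 (Calder, w=70) cum 300
⇒ y* = 1

(4, 1)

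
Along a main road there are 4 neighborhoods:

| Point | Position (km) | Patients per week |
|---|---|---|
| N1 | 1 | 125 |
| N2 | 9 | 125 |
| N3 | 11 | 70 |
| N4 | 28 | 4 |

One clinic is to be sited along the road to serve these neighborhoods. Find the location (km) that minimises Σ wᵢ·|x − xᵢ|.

x = 9

For a sum of weighted absolute distances on a line, the optimum is the weighted median (not the mean). Total weight W = 324; half-weight = 162.
Sort by position and accumulate weight:
  km 1 (N1, w=125) → cum 125
  km 9 (N2, w=125) → cum 250  ≥ 162 → median here
  km 11 (N3, w=70) → cum 320
  km 28 (N4, w=4) → cum 324
Optimal location: km 9.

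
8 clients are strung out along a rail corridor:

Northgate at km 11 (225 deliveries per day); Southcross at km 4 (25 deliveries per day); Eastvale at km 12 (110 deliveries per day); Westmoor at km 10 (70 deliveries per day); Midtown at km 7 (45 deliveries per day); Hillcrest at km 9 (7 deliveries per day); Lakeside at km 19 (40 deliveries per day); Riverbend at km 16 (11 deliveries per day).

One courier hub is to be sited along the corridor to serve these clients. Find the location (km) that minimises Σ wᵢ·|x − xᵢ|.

x = 11

For a sum of weighted absolute distances on a line, the optimum is the weighted median (not the mean). Total weight W = 533; half-weight = 266.5.
Sort by position and accumulate weight:
  km 4 (Southcross, w=25) → cum 25
  km 7 (Midtown, w=45) → cum 70
  km 9 (Hillcrest, w=7) → cum 77
  km 10 (Westmoor, w=70) → cum 147
  km 11 (Northgate, w=225) → cum 372  ≥ 266.5 → median here
  km 12 (Eastvale, w=110) → cum 482
  km 16 (Riverbend, w=11) → cum 493
  km 19 (Lakeside, w=40) → cum 533
Optimal location: km 11.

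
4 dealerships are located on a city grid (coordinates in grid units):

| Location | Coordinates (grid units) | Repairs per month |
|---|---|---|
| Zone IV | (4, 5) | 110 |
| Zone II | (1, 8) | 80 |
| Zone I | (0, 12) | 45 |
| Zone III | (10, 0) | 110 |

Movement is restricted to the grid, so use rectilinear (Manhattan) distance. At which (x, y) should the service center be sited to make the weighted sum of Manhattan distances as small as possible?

Manhattan distance separates: Σwᵢ(|x−xᵢ|+|y−yᵢ|) = Σwᵢ|x−xᵢ| + Σwᵢ|y−yᵢ|, so x and y are optimised independently as 1-D weighted medians.
Total weight W = 345; half = 172.5.
x-coordinate, sorted with cumulative weight:
  x=0 (Zone I, w=45) cum 45
  x=1 (Zone II, w=80) cum 125
  x=4 (Zone IV, w=110) cum 235  ← median
  x=10 (Zone III, w=110) cum 345
⇒ x* = 4
y-coordinate, sorted with cumulative weight:
  y=0 (Zone III, w=110) cum 110
  y=5 (Zone IV, w=110) cum 220  ← median
  y=8 (Zone II, w=80) cum 300
  y=12 (Zone I, w=45) cum 345
⇒ y* = 5

(4, 5)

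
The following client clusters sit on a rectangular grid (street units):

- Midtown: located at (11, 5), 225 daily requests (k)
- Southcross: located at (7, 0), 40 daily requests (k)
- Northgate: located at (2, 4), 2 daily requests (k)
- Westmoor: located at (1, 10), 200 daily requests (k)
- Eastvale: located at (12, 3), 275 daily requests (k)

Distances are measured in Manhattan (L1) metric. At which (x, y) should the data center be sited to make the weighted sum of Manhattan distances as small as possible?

(11, 5)

Manhattan distance separates: Σwᵢ(|x−xᵢ|+|y−yᵢ|) = Σwᵢ|x−xᵢ| + Σwᵢ|y−yᵢ|, so x and y are optimised independently as 1-D weighted medians.
Total weight W = 742; half = 371.
x-coordinate, sorted with cumulative weight:
  x=1 (Westmoor, w=200) cum 200
  x=2 (Northgate, w=2) cum 202
  x=7 (Southcross, w=40) cum 242
  x=11 (Midtown, w=225) cum 467  ← median
  x=12 (Eastvale, w=275) cum 742
⇒ x* = 11
y-coordinate, sorted with cumulative weight:
  y=0 (Southcross, w=40) cum 40
  y=3 (Eastvale, w=275) cum 315
  y=4 (Northgate, w=2) cum 317
  y=5 (Midtown, w=225) cum 542  ← median
  y=10 (Westmoor, w=200) cum 742
⇒ y* = 5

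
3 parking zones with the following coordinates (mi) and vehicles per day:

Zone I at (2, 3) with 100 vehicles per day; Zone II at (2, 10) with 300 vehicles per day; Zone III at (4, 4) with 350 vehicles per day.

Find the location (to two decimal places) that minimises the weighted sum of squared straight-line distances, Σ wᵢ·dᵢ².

(2.93, 6.27)

The minimiser of Σwᵢ‖p−pᵢ‖² is the weighted centroid p* = (Σwᵢpᵢ)/(Σwᵢ).
Σwᵢ = 750.
Σwᵢxᵢ = 100·2 + 300·2 + 350·4 = 2200.
Σwᵢyᵢ = 100·3 + 300·10 + 350·4 = 4700.
x* = 2200/750 = 2.93, y* = 4700/750 = 6.27.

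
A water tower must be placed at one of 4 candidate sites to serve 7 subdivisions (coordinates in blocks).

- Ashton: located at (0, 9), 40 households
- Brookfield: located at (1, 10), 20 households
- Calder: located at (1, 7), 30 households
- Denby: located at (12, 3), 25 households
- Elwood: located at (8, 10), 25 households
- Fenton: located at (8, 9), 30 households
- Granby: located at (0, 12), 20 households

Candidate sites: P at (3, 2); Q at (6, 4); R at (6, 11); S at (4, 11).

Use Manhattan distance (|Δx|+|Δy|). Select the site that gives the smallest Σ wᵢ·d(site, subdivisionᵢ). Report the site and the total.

Total weighted distance at each candidate:
  P (3, 2): total = 2005
  Q (6, 4): total = 1765
  R (6, 11): total = 1395
  S (4, 11): total = 1335
Minimum is at S with total 1335 blocks.

S, total 1335 blocks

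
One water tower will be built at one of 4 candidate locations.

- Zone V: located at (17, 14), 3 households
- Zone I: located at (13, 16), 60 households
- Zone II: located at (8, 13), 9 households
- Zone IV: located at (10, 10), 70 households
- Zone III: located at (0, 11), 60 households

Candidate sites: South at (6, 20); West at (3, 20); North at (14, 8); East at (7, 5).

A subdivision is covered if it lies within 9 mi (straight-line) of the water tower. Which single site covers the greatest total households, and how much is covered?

Coverage radius r = 9 mi; a point is covered iff (Δx)²+(Δy)² ≤ 9² = 81.
  South (6, 20): covers {Zone I, Zone II} → 69
  West (3, 20): covers {Zone II} → 9
  North (14, 8): covers {Zone V, Zone I, Zone II, Zone IV} → 142
  East (7, 5): covers {Zone II, Zone IV} → 79
Maximum coverage at North: 142 households.

North, covering 142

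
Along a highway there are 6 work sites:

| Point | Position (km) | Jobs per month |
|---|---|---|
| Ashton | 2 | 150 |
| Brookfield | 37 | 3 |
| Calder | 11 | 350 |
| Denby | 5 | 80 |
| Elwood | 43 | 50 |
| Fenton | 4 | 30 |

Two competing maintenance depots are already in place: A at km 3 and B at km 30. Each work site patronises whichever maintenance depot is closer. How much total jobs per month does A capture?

The indifferent point is the midpoint (3+30)/2 = 16.5; work sites left of it (closer to A at 3) go to A, those right go to B.
  Ashton at 2 (w=150) → A
  Fenton at 4 (w=30) → A
  Denby at 5 (w=80) → A
  Calder at 11 (w=350) → A
  Brookfield at 37 (w=3) → B
  Elwood at 43 (w=50) → B
A captures 610; B captures 53.

610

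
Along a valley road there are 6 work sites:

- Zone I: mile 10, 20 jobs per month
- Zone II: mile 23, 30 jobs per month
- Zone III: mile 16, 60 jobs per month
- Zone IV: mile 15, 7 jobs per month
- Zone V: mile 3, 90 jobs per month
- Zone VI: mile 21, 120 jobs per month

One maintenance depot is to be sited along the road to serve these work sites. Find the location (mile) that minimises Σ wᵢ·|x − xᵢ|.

For a sum of weighted absolute distances on a line, the optimum is the weighted median (not the mean). Total weight W = 327; half-weight = 163.5.
Sort by position and accumulate weight:
  mile 3 (Zone V, w=90) → cum 90
  mile 10 (Zone I, w=20) → cum 110
  mile 15 (Zone IV, w=7) → cum 117
  mile 16 (Zone III, w=60) → cum 177  ≥ 163.5 → median here
  mile 21 (Zone VI, w=120) → cum 297
  mile 23 (Zone II, w=30) → cum 327
Optimal location: mile 16.

x = 16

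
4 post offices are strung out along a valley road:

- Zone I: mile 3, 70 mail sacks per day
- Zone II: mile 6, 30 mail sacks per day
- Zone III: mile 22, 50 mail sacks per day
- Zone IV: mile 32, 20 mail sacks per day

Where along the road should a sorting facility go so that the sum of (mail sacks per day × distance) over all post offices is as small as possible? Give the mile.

x = 6

For a sum of weighted absolute distances on a line, the optimum is the weighted median (not the mean). Total weight W = 170; half-weight = 85.
Sort by position and accumulate weight:
  mile 3 (Zone I, w=70) → cum 70
  mile 6 (Zone II, w=30) → cum 100  ≥ 85 → median here
  mile 22 (Zone III, w=50) → cum 150
  mile 32 (Zone IV, w=20) → cum 170
Optimal location: mile 6.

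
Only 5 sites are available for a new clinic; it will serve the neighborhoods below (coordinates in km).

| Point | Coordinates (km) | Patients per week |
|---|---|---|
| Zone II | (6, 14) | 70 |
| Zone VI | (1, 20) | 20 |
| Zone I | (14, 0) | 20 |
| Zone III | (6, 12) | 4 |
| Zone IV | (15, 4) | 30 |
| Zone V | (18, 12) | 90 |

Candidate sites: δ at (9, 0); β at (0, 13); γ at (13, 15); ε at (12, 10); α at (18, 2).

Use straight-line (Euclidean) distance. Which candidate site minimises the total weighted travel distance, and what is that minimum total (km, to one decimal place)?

Total weighted distance at each candidate:
  δ (9, 0): total = 3148.9
  β (0, 13): total = 3120.9
  γ (13, 15): total = 1946.3
  ε (12, 10): total = 1801.8
  α (18, 2): total = 2843.2
Minimum is at ε with total 1801.8 km.

ε, total 1801.8 km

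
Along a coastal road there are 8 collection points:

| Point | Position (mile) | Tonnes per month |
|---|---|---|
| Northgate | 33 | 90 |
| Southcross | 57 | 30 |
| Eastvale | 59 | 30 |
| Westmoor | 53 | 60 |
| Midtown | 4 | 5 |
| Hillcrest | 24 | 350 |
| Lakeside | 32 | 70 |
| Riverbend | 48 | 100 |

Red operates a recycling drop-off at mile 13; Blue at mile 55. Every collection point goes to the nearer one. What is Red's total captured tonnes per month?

515

The indifferent point is the midpoint (13+55)/2 = 34; collection points left of it (closer to Red at 13) go to Red, those right go to Blue.
  Midtown at 4 (w=5) → Red
  Hillcrest at 24 (w=350) → Red
  Lakeside at 32 (w=70) → Red
  Northgate at 33 (w=90) → Red
  Riverbend at 48 (w=100) → Blue
  Westmoor at 53 (w=60) → Blue
  Southcross at 57 (w=30) → Blue
  Eastvale at 59 (w=30) → Blue
Red captures 515; Blue captures 220.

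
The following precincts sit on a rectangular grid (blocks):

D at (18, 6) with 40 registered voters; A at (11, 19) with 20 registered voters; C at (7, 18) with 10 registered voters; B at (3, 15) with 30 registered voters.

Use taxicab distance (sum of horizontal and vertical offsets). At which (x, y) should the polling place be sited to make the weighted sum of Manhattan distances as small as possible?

Manhattan distance separates: Σwᵢ(|x−xᵢ|+|y−yᵢ|) = Σwᵢ|x−xᵢ| + Σwᵢ|y−yᵢ|, so x and y are optimised independently as 1-D weighted medians.
Total weight W = 100; half = 50.
x-coordinate, sorted with cumulative weight:
  x=3 (B, w=30) cum 30
  x=7 (C, w=10) cum 40
  x=11 (A, w=20) cum 60  ← median
  x=18 (D, w=40) cum 100
⇒ x* = 11
y-coordinate, sorted with cumulative weight:
  y=6 (D, w=40) cum 40
  y=15 (B, w=30) cum 70  ← median
  y=18 (C, w=10) cum 80
  y=19 (A, w=20) cum 100
⇒ y* = 15

(11, 15)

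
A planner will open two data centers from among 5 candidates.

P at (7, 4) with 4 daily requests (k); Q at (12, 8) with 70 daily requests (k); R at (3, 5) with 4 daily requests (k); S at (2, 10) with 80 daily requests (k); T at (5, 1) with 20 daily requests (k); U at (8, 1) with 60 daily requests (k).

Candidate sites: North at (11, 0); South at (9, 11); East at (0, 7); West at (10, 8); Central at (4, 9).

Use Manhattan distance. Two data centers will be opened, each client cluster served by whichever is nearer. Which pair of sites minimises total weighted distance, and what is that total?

Evaluate every pair (each demand assigned to the nearer of the two):
  {West, Central}: total = 1148
  {North, Central}: total = 1302
  {East, West}: total = 1348
  {North, West}: total = 1388
  {North, East}: total = 1462
  {North, South}: total = 1520
  {South, Central}: total = 1552
  {South, West}: total = 1628
  {South, East}: total = 1756
  {East, Central}: total = 1822
Best pair: {West, Central} with total 1148.

{West, Central}, total 1148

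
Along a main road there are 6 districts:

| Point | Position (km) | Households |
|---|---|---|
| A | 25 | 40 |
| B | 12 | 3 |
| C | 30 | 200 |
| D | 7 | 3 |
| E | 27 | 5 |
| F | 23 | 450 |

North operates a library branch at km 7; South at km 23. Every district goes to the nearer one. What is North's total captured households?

The indifferent point is the midpoint (7+23)/2 = 15; districts left of it (closer to North at 7) go to North, those right go to South.
  D at 7 (w=3) → North
  B at 12 (w=3) → North
  F at 23 (w=450) → South
  A at 25 (w=40) → South
  E at 27 (w=5) → South
  C at 30 (w=200) → South
North captures 6; South captures 695.

6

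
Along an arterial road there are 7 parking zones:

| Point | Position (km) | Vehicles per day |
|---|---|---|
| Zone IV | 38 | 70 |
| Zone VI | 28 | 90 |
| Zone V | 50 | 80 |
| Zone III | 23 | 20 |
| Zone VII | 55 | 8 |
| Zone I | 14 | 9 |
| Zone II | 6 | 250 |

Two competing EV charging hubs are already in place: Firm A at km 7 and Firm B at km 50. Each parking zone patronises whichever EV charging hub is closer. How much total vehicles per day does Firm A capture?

The indifferent point is the midpoint (7+50)/2 = 28.5; parking zones left of it (closer to Firm A at 7) go to Firm A, those right go to Firm B.
  Zone II at 6 (w=250) → Firm A
  Zone I at 14 (w=9) → Firm A
  Zone III at 23 (w=20) → Firm A
  Zone VI at 28 (w=90) → Firm A
  Zone IV at 38 (w=70) → Firm B
  Zone V at 50 (w=80) → Firm B
  Zone VII at 55 (w=8) → Firm B
Firm A captures 369; Firm B captures 158.

369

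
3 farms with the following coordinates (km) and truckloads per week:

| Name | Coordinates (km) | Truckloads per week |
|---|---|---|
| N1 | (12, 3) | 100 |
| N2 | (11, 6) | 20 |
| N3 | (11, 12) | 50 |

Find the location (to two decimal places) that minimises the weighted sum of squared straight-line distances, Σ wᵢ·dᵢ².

The minimiser of Σwᵢ‖p−pᵢ‖² is the weighted centroid p* = (Σwᵢpᵢ)/(Σwᵢ).
Σwᵢ = 170.
Σwᵢxᵢ = 100·12 + 20·11 + 50·11 = 1970.
Σwᵢyᵢ = 100·3 + 20·6 + 50·12 = 1020.
x* = 1970/170 = 11.59, y* = 1020/170 = 6.00.

(11.59, 6.00)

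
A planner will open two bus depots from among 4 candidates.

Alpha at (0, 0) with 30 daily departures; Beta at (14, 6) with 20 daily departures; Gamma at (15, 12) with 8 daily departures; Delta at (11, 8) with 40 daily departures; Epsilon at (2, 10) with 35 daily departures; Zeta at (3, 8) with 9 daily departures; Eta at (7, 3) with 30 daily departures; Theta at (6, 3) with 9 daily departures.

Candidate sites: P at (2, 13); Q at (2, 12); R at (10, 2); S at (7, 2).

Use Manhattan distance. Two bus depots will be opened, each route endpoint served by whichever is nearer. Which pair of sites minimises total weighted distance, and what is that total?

Evaluate every pair (each demand assigned to the nearer of the two):
  {Q, S}: total = 1157
  {Q, R}: total = 1184
  {P, S}: total = 1209
  {P, R}: total = 1236
  {R, S}: total = 1423
  {P, Q}: total = 2056
Best pair: {Q, S} with total 1157.

{Q, S}, total 1157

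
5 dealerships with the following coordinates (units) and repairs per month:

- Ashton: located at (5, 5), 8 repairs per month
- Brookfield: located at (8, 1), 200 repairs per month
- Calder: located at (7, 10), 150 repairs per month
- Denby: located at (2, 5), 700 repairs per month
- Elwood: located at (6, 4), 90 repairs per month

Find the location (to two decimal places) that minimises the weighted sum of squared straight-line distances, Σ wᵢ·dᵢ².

The minimiser of Σwᵢ‖p−pᵢ‖² is the weighted centroid p* = (Σwᵢpᵢ)/(Σwᵢ).
Σwᵢ = 1148.
Σwᵢxᵢ = 8·5 + 200·8 + 150·7 + 700·2 + 90·6 = 4630.
Σwᵢyᵢ = 8·5 + 200·1 + 150·10 + 700·5 + 90·4 = 5600.
x* = 4630/1148 = 4.03, y* = 5600/1148 = 4.88.

(4.03, 4.88)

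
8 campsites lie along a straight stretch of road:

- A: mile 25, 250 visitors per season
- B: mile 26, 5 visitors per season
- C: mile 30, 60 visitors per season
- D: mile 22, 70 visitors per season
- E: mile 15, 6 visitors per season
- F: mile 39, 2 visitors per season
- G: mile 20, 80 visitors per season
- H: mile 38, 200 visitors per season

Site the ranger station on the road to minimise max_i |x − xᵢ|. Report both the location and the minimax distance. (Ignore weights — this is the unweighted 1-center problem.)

The 1-center on a line is the midpoint of the two extreme points: leftmost at 15, rightmost at 39.
Optimal location = (15 + 39)/2 = 27; maximum distance = (39 − 15)/2 = 12.

location 27, max distance 12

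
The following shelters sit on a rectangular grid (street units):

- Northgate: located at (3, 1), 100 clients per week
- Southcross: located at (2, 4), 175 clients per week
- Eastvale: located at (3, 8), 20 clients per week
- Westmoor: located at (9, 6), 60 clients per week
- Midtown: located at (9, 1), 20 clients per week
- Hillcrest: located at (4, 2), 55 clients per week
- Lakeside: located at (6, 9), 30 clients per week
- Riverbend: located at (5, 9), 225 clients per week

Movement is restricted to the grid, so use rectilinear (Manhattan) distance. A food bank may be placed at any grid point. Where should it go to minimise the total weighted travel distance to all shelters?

(4, 4)

Manhattan distance separates: Σwᵢ(|x−xᵢ|+|y−yᵢ|) = Σwᵢ|x−xᵢ| + Σwᵢ|y−yᵢ|, so x and y are optimised independently as 1-D weighted medians.
Total weight W = 685; half = 342.5.
x-coordinate, sorted with cumulative weight:
  x=2 (Southcross, w=175) cum 175
  x=3 (Northgate, w=100) cum 275
  x=3 (Eastvale, w=20) cum 295
  x=4 (Hillcrest, w=55) cum 350  ← median
  x=5 (Riverbend, w=225) cum 575
  x=6 (Lakeside, w=30) cum 605
  x=9 (Westmoor, w=60) cum 665
  x=9 (Midtown, w=20) cum 685
⇒ x* = 4
y-coordinate, sorted with cumulative weight:
  y=1 (Northgate, w=100) cum 100
  y=1 (Midtown, w=20) cum 120
  y=2 (Hillcrest, w=55) cum 175
  y=4 (Southcross, w=175) cum 350  ← median
  y=6 (Westmoor, w=60) cum 410
  y=8 (Eastvale, w=20) cum 430
  y=9 (Lakeside, w=30) cum 460
  y=9 (Riverbend, w=225) cum 685
⇒ y* = 4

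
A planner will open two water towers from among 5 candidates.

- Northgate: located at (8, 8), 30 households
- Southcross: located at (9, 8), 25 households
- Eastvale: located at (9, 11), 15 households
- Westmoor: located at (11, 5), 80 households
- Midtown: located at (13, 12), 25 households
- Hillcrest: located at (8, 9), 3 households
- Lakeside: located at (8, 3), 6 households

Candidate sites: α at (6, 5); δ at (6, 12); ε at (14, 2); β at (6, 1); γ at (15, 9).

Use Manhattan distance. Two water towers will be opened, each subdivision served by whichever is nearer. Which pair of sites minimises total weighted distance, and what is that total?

{α, δ}, total 974

Evaluate every pair (each demand assigned to the nearer of the two):
  {α, δ}: total = 974
  {α, γ}: total = 987
  {δ, ε}: total = 1127
  {α, ε}: total = 1152
  {ε, γ}: total = 1203
  {α, β}: total = 1227
  {δ, γ}: total = 1261
  {β, γ}: total = 1345
  {δ, β}: total = 1349
  {ε, β}: total = 1524
Best pair: {α, δ} with total 974.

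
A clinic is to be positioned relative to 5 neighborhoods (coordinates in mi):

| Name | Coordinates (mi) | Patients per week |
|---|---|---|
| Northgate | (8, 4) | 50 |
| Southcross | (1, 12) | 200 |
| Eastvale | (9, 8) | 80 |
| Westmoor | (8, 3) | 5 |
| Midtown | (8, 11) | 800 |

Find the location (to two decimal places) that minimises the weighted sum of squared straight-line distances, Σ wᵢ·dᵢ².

(6.84, 10.62)

The minimiser of Σwᵢ‖p−pᵢ‖² is the weighted centroid p* = (Σwᵢpᵢ)/(Σwᵢ).
Σwᵢ = 1135.
Σwᵢxᵢ = 50·8 + 200·1 + 80·9 + 5·8 + 800·8 = 7760.
Σwᵢyᵢ = 50·4 + 200·12 + 80·8 + 5·3 + 800·11 = 12055.
x* = 7760/1135 = 6.84, y* = 12055/1135 = 10.62.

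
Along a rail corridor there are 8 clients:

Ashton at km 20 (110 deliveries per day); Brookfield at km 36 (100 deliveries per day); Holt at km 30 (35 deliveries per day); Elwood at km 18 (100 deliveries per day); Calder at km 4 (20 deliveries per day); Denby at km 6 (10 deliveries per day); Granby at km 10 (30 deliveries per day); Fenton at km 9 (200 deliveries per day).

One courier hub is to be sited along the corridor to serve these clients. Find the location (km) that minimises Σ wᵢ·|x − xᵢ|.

x = 18

For a sum of weighted absolute distances on a line, the optimum is the weighted median (not the mean). Total weight W = 605; half-weight = 302.5.
Sort by position and accumulate weight:
  km 4 (Calder, w=20) → cum 20
  km 6 (Denby, w=10) → cum 30
  km 9 (Fenton, w=200) → cum 230
  km 10 (Granby, w=30) → cum 260
  km 18 (Elwood, w=100) → cum 360  ≥ 302.5 → median here
  km 20 (Ashton, w=110) → cum 470
  km 30 (Holt, w=35) → cum 505
  km 36 (Brookfield, w=100) → cum 605
Optimal location: km 18.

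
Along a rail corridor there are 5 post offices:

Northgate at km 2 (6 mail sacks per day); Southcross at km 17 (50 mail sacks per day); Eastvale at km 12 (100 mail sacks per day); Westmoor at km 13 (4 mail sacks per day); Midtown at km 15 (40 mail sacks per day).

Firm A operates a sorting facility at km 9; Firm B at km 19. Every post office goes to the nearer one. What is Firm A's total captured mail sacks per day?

110

The indifferent point is the midpoint (9+19)/2 = 14; post offices left of it (closer to Firm A at 9) go to Firm A, those right go to Firm B.
  Northgate at 2 (w=6) → Firm A
  Eastvale at 12 (w=100) → Firm A
  Westmoor at 13 (w=4) → Firm A
  Midtown at 15 (w=40) → Firm B
  Southcross at 17 (w=50) → Firm B
Firm A captures 110; Firm B captures 90.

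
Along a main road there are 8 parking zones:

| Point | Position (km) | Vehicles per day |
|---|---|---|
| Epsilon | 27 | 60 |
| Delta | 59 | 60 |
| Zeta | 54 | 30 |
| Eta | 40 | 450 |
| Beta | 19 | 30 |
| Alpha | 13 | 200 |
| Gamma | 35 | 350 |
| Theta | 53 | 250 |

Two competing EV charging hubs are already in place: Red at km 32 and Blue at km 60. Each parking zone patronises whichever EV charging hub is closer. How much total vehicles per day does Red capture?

The indifferent point is the midpoint (32+60)/2 = 46; parking zones left of it (closer to Red at 32) go to Red, those right go to Blue.
  Alpha at 13 (w=200) → Red
  Beta at 19 (w=30) → Red
  Epsilon at 27 (w=60) → Red
  Gamma at 35 (w=350) → Red
  Eta at 40 (w=450) → Red
  Theta at 53 (w=250) → Blue
  Zeta at 54 (w=30) → Blue
  Delta at 59 (w=60) → Blue
Red captures 1090; Blue captures 340.

1090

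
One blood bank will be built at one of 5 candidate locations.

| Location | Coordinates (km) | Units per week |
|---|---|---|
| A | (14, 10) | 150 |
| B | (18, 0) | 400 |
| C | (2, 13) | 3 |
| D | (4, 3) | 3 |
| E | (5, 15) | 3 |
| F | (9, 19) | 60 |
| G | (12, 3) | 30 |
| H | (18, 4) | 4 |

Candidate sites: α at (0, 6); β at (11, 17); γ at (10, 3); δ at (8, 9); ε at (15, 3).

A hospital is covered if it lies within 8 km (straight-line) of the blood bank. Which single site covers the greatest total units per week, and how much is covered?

Coverage radius r = 8 km; a point is covered iff (Δx)²+(Δy)² ≤ 8² = 64.
  α (0, 6): covers {C, D} → 6
  β (11, 17): covers {A, E, F} → 213
  γ (10, 3): covers {D, G} → 33
  δ (8, 9): covers {A, C, D, E, G} → 189
  ε (15, 3): covers {A, B, G, H} → 584
Maximum coverage at ε: 584 units per week.

ε, covering 584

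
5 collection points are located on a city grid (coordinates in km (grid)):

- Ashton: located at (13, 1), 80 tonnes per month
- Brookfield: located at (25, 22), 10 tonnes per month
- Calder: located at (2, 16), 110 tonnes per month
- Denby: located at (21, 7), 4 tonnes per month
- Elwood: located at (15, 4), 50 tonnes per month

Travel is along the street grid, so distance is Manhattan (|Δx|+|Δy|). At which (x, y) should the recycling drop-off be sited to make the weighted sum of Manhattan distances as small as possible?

(13, 4)

Manhattan distance separates: Σwᵢ(|x−xᵢ|+|y−yᵢ|) = Σwᵢ|x−xᵢ| + Σwᵢ|y−yᵢ|, so x and y are optimised independently as 1-D weighted medians.
Total weight W = 254; half = 127.
x-coordinate, sorted with cumulative weight:
  x=2 (Calder, w=110) cum 110
  x=13 (Ashton, w=80) cum 190  ← median
  x=15 (Elwood, w=50) cum 240
  x=21 (Denby, w=4) cum 244
  x=25 (Brookfield, w=10) cum 254
⇒ x* = 13
y-coordinate, sorted with cumulative weight:
  y=1 (Ashton, w=80) cum 80
  y=4 (Elwood, w=50) cum 130  ← median
  y=7 (Denby, w=4) cum 134
  y=16 (Calder, w=110) cum 244
  y=22 (Brookfield, w=10) cum 254
⇒ y* = 4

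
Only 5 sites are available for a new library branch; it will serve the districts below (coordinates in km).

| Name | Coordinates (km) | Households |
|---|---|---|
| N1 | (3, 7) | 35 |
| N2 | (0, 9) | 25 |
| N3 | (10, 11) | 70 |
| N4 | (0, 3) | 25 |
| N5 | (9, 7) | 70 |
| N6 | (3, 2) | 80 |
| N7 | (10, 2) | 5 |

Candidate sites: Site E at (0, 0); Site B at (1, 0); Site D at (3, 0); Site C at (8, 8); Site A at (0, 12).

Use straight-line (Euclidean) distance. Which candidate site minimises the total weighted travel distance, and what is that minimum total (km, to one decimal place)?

Total weighted distance at each candidate:
  Site E (0, 0): total = 2744.7
  Site B (1, 0): total = 2571.6
  Site D (3, 0): total = 2342.7
  Site C (8, 8): total = 1623.7
  Site A (0, 12): total = 2834.2
Minimum is at Site C with total 1623.7 km.

Site C, total 1623.7 km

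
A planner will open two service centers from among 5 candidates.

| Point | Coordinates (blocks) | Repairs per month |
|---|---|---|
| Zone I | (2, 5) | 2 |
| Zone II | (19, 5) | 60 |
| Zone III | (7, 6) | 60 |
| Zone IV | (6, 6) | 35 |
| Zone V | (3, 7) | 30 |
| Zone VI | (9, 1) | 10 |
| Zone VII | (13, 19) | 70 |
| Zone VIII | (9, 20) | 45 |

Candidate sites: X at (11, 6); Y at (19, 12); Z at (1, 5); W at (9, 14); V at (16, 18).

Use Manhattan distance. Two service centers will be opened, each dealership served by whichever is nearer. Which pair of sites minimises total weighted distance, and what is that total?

{X, V}, total 2000

Evaluate every pair (each demand assigned to the nearer of the two):
  {X, V}: total = 2000
  {X, W}: total = 2215
  {Z, V}: total = 2517
  {X, Y}: total = 2825
  {Z, W}: total = 2852
  {Y, W}: total = 2857
  {X, Z}: total = 2917
  {Y, Z}: total = 3012
  {W, V}: total = 3047
  {Y, V}: total = 3738
Best pair: {X, V} with total 2000.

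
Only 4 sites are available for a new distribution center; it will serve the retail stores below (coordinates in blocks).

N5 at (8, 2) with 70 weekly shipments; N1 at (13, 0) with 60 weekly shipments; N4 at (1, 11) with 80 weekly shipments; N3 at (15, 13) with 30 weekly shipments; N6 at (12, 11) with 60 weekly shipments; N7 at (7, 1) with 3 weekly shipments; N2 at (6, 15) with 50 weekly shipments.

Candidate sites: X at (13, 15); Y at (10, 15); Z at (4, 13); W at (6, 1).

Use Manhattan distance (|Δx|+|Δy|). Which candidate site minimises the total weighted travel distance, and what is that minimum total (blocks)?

Z, total 3945 blocks

Total weighted distance at each candidate:
  X (13, 15): total = 4270
  Y (10, 15): total = 3991
  Z (4, 13): total = 3945
  W (6, 1): total = 4183
Minimum is at Z with total 3945 blocks.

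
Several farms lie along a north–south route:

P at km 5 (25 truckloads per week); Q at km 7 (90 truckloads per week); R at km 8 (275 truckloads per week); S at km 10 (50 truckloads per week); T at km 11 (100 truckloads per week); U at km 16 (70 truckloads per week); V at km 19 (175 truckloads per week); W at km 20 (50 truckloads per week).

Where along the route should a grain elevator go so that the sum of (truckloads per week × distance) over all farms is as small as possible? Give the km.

x = 10

For a sum of weighted absolute distances on a line, the optimum is the weighted median (not the mean). Total weight W = 835; half-weight = 417.5.
Sort by position and accumulate weight:
  km 5 (P, w=25) → cum 25
  km 7 (Q, w=90) → cum 115
  km 8 (R, w=275) → cum 390
  km 10 (S, w=50) → cum 440  ≥ 417.5 → median here
  km 11 (T, w=100) → cum 540
  km 16 (U, w=70) → cum 610
  km 19 (V, w=175) → cum 785
  km 20 (W, w=50) → cum 835
Optimal location: km 10.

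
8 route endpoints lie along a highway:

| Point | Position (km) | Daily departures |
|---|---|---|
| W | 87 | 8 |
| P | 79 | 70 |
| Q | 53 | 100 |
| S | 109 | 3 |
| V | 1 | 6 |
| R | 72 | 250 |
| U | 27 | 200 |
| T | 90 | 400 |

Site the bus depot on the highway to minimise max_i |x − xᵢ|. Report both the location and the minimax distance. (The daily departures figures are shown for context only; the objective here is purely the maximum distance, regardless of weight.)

The 1-center on a line is the midpoint of the two extreme points: leftmost at 1, rightmost at 109.
Optimal location = (1 + 109)/2 = 55; maximum distance = (109 − 1)/2 = 54.

location 55, max distance 54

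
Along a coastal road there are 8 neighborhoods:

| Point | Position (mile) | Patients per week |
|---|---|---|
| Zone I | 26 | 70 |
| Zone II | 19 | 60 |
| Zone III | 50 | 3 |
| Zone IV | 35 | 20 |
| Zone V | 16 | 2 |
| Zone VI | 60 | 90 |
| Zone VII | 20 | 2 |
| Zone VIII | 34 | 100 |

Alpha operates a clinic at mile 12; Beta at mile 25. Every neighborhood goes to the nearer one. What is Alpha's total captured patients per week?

2

The indifferent point is the midpoint (12+25)/2 = 18.5; neighborhoods left of it (closer to Alpha at 12) go to Alpha, those right go to Beta.
  Zone V at 16 (w=2) → Alpha
  Zone II at 19 (w=60) → Beta
  Zone VII at 20 (w=2) → Beta
  Zone I at 26 (w=70) → Beta
  Zone VIII at 34 (w=100) → Beta
  Zone IV at 35 (w=20) → Beta
  Zone III at 50 (w=3) → Beta
  Zone VI at 60 (w=90) → Beta
Alpha captures 2; Beta captures 345.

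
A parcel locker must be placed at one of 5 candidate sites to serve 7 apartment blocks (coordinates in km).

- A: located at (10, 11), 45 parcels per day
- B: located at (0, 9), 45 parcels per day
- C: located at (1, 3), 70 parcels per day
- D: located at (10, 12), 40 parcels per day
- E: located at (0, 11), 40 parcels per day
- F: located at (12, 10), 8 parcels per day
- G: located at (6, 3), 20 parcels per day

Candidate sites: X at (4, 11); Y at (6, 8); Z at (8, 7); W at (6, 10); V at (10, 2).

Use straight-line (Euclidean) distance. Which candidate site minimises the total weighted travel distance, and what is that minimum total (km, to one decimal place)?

Y, total 1638.9 km

Total weighted distance at each candidate:
  X (4, 11): total = 1702.1
  Y (6, 8): total = 1638.9
  Z (8, 7): total = 1839.3
  W (6, 10): total = 1671.6
  V (10, 2): total = 2674.7
Minimum is at Y with total 1638.9 km.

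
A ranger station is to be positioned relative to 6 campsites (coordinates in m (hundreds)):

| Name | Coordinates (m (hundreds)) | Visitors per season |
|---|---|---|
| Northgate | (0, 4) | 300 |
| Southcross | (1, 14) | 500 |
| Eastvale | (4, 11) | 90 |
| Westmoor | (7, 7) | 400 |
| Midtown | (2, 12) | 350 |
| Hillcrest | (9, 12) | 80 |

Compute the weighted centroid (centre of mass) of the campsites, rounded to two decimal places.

(2.95, 9.97)

The minimiser of Σwᵢ‖p−pᵢ‖² is the weighted centroid p* = (Σwᵢpᵢ)/(Σwᵢ).
Σwᵢ = 1720.
Σwᵢxᵢ = 300·0 + 500·1 + 90·4 + 400·7 + 350·2 + 80·9 = 5080.
Σwᵢyᵢ = 300·4 + 500·14 + 90·11 + 400·7 + 350·12 + 80·12 = 17150.
x* = 5080/1720 = 2.95, y* = 17150/1720 = 9.97.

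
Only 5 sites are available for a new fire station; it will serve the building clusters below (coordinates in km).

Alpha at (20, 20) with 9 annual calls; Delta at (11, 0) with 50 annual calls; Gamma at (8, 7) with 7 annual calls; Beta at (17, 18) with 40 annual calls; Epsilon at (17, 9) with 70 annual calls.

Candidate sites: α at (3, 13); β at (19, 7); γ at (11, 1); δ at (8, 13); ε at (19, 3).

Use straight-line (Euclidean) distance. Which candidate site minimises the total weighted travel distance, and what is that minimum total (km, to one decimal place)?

Total weighted distance at each candidate:
  α (3, 13): total = 2597.2
  β (19, 7): total = 1371.1
  γ (11, 1): total = 1707.3
  δ (8, 13): total = 1935.4
  ε (19, 3): total = 1710.4
Minimum is at β with total 1371.1 km.

β, total 1371.1 km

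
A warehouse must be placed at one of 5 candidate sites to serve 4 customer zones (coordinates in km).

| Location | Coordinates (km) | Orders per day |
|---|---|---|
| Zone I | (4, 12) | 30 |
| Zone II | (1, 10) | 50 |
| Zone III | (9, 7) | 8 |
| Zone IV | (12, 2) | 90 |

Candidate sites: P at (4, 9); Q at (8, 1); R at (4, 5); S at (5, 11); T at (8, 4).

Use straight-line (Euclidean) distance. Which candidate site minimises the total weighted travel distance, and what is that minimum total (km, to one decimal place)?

Total weighted distance at each candidate:
  P (4, 9): total = 1247.9
  Q (8, 1): total = 1341.0
  R (4, 5): total = 1313.6
  S (5, 11): total = 1320.0
  T (8, 4): total = 1157.1
Minimum is at T with total 1157.1 km.

T, total 1157.1 km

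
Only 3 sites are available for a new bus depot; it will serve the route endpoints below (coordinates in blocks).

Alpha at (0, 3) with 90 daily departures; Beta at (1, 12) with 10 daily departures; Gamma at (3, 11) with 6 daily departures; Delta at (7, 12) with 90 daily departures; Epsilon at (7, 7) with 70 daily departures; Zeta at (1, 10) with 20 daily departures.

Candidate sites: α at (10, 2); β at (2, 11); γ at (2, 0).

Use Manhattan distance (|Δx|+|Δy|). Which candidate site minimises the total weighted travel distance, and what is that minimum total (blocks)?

Total weighted distance at each candidate:
  α (10, 2): total = 3346
  β (2, 11): total = 2136
  γ (2, 0): total = 3242
Minimum is at β with total 2136 blocks.

β, total 2136 blocks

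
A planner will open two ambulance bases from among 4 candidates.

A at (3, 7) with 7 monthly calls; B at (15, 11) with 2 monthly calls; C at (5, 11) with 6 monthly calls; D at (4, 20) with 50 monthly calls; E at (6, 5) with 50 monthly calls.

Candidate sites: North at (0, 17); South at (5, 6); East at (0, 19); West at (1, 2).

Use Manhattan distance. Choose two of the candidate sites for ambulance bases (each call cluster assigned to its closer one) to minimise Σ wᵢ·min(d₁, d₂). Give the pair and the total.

Evaluate every pair (each demand assigned to the nearer of the two):
  {South, East}: total = 431
  {North, South}: total = 531
  {East, West}: total = 823
  {North, West}: total = 907
  {South, West}: total = 931
  {North, East}: total = 1349
Best pair: {South, East} with total 431.

{South, East}, total 431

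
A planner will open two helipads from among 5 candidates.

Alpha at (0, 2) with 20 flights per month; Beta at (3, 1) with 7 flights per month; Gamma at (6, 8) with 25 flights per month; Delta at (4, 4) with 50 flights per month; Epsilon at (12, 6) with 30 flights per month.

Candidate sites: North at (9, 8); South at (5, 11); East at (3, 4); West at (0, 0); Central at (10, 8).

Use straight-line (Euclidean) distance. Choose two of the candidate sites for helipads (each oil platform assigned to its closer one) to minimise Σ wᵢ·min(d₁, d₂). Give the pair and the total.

Evaluate every pair (each demand assigned to the nearer of the two):
  {North, East}: total = 326.3
  {East, Central}: total = 328.0
  {South, East}: total = 480.2
  {East, West}: total = 512.6
  {North, West}: total = 528.1
  {West, Central}: total = 529.8
  {South, West}: total = 682.1
  {North, Central}: total = 760.9
  {North, South}: total = 773.8
  {South, Central}: total = 792.7
Best pair: {North, East} with total 326.3.

{North, East}, total 326.3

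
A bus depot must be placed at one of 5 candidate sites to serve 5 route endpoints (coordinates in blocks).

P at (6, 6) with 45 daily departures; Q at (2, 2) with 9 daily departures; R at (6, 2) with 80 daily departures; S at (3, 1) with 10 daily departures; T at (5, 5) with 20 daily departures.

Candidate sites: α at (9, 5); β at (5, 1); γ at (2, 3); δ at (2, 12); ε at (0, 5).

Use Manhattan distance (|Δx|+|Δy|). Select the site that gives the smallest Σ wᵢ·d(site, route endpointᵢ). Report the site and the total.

β, total 566 blocks

Total weighted distance at each candidate:
  α (9, 5): total = 930
  β (5, 1): total = 566
  γ (2, 3): total = 854
  δ (2, 12): total = 1980
  ε (0, 5): total = 1250
Minimum is at β with total 566 blocks.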